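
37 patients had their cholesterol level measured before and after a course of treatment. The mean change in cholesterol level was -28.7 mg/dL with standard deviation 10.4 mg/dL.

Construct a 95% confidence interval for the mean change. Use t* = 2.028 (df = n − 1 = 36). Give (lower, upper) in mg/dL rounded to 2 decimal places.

(-32.17, -25.23)

Paired design: SE = s_d/√n = 10.4/√37 = 1.7097.
t* = 2.028; margin of error = 2.028 × 1.7097 = 3.4673.
-28.7 ± 3.4673 → (-32.17, -25.23).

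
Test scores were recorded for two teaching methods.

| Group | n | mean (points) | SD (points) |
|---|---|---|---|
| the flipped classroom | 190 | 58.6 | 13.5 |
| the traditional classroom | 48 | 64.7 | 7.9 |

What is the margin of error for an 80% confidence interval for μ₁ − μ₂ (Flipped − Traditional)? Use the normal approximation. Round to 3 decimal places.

Standard errors of each mean: 13.5/√190 = 0.9794 and 7.9/√48 = 1.1403.
SE(x̄₁ − x̄₂) = √(0.9794² + 1.1403²) = 1.5032 for independent samples with unequal variances.
With z* = 1.282, the margin is 1.282 × 1.5032 = 1.9271.

1.927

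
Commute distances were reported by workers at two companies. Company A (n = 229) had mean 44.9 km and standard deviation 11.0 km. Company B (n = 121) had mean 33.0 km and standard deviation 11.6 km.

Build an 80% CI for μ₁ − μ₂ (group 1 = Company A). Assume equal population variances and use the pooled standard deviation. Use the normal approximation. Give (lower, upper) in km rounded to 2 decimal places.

s_p = √[((n₁−1)s₁² + (n₂−1)s₂²)/(n₁+n₂−2)] = √[(228·11.0² + 120·11.6²)/348] = 11.2105.
SE = 11.2105·√(1/229 + 1/121) = 1.2599.
With z* = 1.282, margin = 1.282 × 1.2599 = 1.6152.
x̄₁ − x̄₂ = 44.9 − 33.0 = 11.9000; interval 11.9000 ± 1.6152 = (10.28, 13.52).

(10.28, 13.52)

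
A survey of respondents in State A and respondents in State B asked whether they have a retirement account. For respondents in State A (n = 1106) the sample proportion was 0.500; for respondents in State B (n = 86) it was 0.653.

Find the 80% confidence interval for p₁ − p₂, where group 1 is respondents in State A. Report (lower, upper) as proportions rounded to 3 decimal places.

The two standard errors are √(0.5000×0.5000/1106) = 0.01503 and √(0.6530×0.3470/86) = 0.05133.
Because the samples are independent, SE_diff = √(0.01503² + 0.05133²) = 0.05349.
Using z* = 1.282 for 80%, ME = 1.282 × 0.05349 = 0.06857.
p̂₁ − p̂₂ = -0.1530; interval -0.1530 ± 0.06857 gives (-0.222, -0.084).

(-0.222, -0.084)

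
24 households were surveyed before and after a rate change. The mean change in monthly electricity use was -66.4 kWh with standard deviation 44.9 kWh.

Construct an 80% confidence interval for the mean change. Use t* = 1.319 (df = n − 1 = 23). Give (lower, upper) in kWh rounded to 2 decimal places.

This is a matched-pairs design, so SE = s_d/√n = 44.9/√24 = 9.1652.
Margin = 1.319 × 9.1652 = 12.0889; the interval is -66.4 ± 12.0889 = (-78.49, -54.31).

(-78.49, -54.31)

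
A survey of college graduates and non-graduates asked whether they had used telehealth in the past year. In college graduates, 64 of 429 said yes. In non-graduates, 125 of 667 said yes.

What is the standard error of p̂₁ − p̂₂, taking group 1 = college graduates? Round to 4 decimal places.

p̂₁ = 64/429 = 0.1492 and p̂₂ = 125/667 = 0.1874.
SE₁ = √(p̂₁(1−p̂₁)/n₁) = √(0.1492·0.8508/429) = 0.01720; SE₂ = √(0.1874·0.8126/667) = 0.01511.
Independent samples: SE of the difference = √(SE₁² + SE₂²) = √(0.00029584 + 0.0002283121) = 0.02289.

0.0229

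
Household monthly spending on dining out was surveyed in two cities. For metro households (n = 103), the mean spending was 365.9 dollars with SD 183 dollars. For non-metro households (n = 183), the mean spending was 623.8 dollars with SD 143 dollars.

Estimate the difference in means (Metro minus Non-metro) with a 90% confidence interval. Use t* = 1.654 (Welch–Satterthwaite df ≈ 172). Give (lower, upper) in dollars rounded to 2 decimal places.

(-292.47, -223.33)

SE₁ = s₁/√n₁ = 183/√103 = 18.0315; SE₂ = 143/√183 = 10.5709.
Independent samples, unequal variances: SE_diff = √(SE₁² + SE₂²) = √(325.13499225 + 111.74392681) = 20.9016.
t* = 1.654, so margin of error = 1.654 × 20.9016 = 34.5712.
Difference in means = 365.9 − 623.8 = -257.9000.
-257.9000 ± 34.5712 → (-292.47, -223.33).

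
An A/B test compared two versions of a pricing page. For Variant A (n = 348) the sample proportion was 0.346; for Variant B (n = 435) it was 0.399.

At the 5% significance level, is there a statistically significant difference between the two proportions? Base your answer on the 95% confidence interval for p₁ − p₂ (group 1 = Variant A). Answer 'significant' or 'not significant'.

not significant

Each SE is √(p̂(1−p̂)/n): √(0.3460·0.6540/348) = 0.02550 and √(0.3990·0.6010/435) = 0.02348.
SE(p̂₁ − p̂₂) = √(SE₁² + SE₂²) = √(0.00065025 + 0.0005513104) = 0.03466, since the two samples are independent.
At 95% confidence z* = 1.960; margin = 1.960 × 0.03466 = 0.06793.
The difference is 0.3460 − 0.3990 = -0.0530, so the interval is -0.0530 ± 0.06793 = (-0.12093, 0.01493).
The interval (-0.12093, 0.01493) contains 0, so the difference is not significant.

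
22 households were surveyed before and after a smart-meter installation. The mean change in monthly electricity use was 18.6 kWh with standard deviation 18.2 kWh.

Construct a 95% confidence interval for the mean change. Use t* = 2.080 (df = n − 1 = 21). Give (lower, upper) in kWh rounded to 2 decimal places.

(10.53, 26.67)

Paired design: SE = s_d/√n = 18.2/√22 = 3.8803.
t* = 2.080; margin of error = 2.080 × 3.8803 = 8.0710.
18.6 ± 8.0710 → (10.53, 26.67).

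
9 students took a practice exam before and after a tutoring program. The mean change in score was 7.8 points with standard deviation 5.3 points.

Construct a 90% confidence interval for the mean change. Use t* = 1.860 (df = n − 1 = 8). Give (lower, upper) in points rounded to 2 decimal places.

(4.51, 11.09)

This is a matched-pairs design, so SE = s_d/√n = 5.3/√9 = 1.7667.
Margin = 1.860 × 1.7667 = 3.2861; the interval is 7.8 ± 3.2861 = (4.51, 11.09).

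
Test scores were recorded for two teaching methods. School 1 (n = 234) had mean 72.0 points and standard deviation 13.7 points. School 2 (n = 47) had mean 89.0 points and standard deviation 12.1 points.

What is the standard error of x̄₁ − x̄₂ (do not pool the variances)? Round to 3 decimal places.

1.979

Per-group SEs: s₁/√n₁ = 13.7/√234 = 0.8956, s₂/√n₂ = 12.1/√47 = 1.7650.
Unpooled SE of the difference: √(0.80209936 + 3.115225) = 1.9792.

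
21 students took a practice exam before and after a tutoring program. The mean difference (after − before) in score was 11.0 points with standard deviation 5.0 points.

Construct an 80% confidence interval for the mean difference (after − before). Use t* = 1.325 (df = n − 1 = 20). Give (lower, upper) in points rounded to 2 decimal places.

(9.55, 12.45)

This is a matched-pairs design, so SE = s_d/√n = 5.0/√21 = 1.0911.
Margin = 1.325 × 1.0911 = 1.4457; the interval is 11.0 ± 1.4457 = (9.55, 12.45).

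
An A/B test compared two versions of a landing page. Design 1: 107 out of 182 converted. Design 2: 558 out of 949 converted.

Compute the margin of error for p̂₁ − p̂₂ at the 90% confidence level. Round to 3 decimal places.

Sample proportions: 107/182 = 0.5879, 558/949 = 0.5880.
Each SE is √(p̂(1−p̂)/n): √(0.5879·0.4121/182) = 0.03649 and √(0.5880·0.4120/949) = 0.01598.
SE(p̂₁ − p̂₂) = √(SE₁² + SE₂²) = √(0.0013315201 + 0.0002553604) = 0.03984, since the two samples are independent.
At 90% confidence z* = 1.645; margin = 1.645 × 0.03984 = 0.06554.

0.066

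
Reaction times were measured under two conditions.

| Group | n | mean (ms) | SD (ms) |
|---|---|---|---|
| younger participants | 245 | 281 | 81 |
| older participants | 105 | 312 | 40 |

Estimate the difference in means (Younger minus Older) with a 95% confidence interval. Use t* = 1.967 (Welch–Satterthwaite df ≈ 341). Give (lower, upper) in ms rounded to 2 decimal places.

SE₁ = s₁/√n₁ = 81/√245 = 5.1749; SE₂ = 40/√105 = 3.9036.
Independent samples, unequal variances: SE_diff = √(SE₁² + SE₂²) = √(26.77959001 + 15.23809296) = 6.4821.
t* = 1.967, so margin of error = 1.967 × 6.4821 = 12.7503.
Difference in means = 281 − 312 = -31.0000.
-31.0000 ± 12.7503 → (-43.75, -18.25).

(-43.75, -18.25)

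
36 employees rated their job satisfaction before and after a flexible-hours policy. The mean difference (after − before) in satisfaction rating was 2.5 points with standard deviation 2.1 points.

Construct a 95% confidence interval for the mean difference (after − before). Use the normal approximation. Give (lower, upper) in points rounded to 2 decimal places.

(1.81, 3.19)

This is a matched-pairs design, so SE = s_d/√n = 2.1/√36 = 0.3500.
Margin = 1.960 × 0.3500 = 0.6860; the interval is 2.5 ± 0.6860 = (1.81, 3.19).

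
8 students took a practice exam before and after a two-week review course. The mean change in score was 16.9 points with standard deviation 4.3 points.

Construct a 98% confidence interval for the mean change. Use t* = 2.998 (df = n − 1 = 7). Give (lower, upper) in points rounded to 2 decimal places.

Paired design: SE = s_d/√n = 4.3/√8 = 1.5203.
t* = 2.998; margin of error = 2.998 × 1.5203 = 4.5579.
16.9 ± 4.5579 → (12.34, 21.46).

(12.34, 21.46)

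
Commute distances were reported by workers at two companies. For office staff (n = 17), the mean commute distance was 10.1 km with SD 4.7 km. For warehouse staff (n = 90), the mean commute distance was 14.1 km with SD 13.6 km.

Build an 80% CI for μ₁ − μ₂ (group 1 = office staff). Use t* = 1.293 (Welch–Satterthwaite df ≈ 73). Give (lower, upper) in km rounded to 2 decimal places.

Standard errors of each mean: 4.7/√17 = 1.1399 and 13.6/√90 = 1.4336.
SE(x̄₁ − x̄₂) = √(1.1399² + 1.4336²) = 1.8316 for independent samples with unequal variances.
With t* = 1.293, the margin is 1.293 × 1.8316 = 2.3683.
x̄₁ − x̄₂ = 10.1 − 14.1 = -4.0000; the interval is -4.0000 ± 2.3683 = (-6.37, -1.63).

(-6.37, -1.63)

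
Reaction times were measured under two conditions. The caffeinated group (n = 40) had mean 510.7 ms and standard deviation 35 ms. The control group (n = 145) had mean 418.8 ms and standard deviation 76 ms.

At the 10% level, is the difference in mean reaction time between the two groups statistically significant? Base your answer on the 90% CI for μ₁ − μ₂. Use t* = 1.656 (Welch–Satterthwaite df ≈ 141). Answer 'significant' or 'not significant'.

SE₁ = s₁/√n₁ = 35/√40 = 5.5340; SE₂ = 76/√145 = 6.3115.
Independent samples, unequal variances: SE_diff = √(SE₁² + SE₂²) = √(30.625156 + 39.83503225) = 8.3941.
t* = 1.656, so margin of error = 1.656 × 8.3941 = 13.9006.
Difference in means = 510.7 − 418.8 = 91.9000.
91.9000 ± 13.9006 → (77.9994, 105.8006).
The interval (77.9994, 105.8006) does not contain 0, so the difference is significant.

significant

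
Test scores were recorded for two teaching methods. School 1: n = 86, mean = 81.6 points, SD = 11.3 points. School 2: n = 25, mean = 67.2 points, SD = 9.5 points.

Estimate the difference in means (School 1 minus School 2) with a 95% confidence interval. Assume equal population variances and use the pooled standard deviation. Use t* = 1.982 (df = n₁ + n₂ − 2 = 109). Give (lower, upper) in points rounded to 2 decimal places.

(9.48, 19.32)

Pooled variance s_p² = [85·11.3² + 24·9.5²] / (86+25−2) = 119.4463, so s_p = 10.9291.
SE_diff = s_p·√(1/n₁ + 1/n₂) = 10.9291·√(1/86 + 1/25) = 2.4833.
t* = 1.982; margin = 1.982 × 2.4833 = 4.9219.
Difference = 81.6 − 67.2 = 14.4000.
14.4000 ± 4.9219 → (9.48, 19.32).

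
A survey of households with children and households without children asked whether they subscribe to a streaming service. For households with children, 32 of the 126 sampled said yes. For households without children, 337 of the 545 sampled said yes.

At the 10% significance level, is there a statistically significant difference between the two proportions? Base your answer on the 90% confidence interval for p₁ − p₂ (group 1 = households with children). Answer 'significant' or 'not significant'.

p̂₁ = 32/126 = 0.2540 and p̂₂ = 337/545 = 0.6183.
SE₁ = √(p̂₁(1−p̂₁)/n₁) = √(0.2540·0.7460/126) = 0.03878; SE₂ = √(0.6183·0.3817/545) = 0.02081.
Independent samples: SE of the difference = √(SE₁² + SE₂²) = √(0.0015038884 + 0.0004330561) = 0.04401.
z* for 90% confidence is 1.645, so the margin of error is 1.645 × 0.04401 = 0.07240.
Point estimate p̂₁ − p̂₂ = 0.2540 − 0.6183 = -0.3643.
-0.3643 ± 0.07240 → (-0.43670, -0.29190).
The interval (-0.43670, -0.29190) does not contain 0, so the difference is significant.

significant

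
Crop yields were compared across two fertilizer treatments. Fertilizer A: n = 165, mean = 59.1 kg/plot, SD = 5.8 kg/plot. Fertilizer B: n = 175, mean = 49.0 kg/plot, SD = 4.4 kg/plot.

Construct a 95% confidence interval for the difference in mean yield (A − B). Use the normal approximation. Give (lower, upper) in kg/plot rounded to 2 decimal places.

Per-group SEs: s₁/√n₁ = 5.8/√165 = 0.4515, s₂/√n₂ = 4.4/√175 = 0.3326.
Unpooled SE of the difference: √(0.20385225 + 0.11062276) = 0.5608.
Margin of error = z* · SE = 1.960 × 0.5608 = 1.0992.
x̄₁ − x̄₂ = 59.1 − 49.0 = 10.1000.
CI: 10.1000 ± 1.0992 = (9.00, 11.20).

(9.00, 11.20)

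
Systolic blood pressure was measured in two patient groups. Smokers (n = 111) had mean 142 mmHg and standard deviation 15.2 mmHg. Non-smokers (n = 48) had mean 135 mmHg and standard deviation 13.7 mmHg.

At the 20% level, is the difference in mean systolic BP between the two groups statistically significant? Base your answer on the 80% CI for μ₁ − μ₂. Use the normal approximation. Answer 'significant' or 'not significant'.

Standard errors of each mean: 15.2/√111 = 1.4427 and 13.7/√48 = 1.9774.
SE(x̄₁ − x̄₂) = √(1.4427² + 1.9774²) = 2.4478 for independent samples with unequal variances.
With z* = 1.282, the margin is 1.282 × 2.4478 = 3.1381.
x̄₁ − x̄₂ = 142 − 135 = 7.0000; the interval is 7.0000 ± 3.1381 = (3.8619, 10.1381).
The interval (3.8619, 10.1381) does not contain 0, so the difference is significant.

significant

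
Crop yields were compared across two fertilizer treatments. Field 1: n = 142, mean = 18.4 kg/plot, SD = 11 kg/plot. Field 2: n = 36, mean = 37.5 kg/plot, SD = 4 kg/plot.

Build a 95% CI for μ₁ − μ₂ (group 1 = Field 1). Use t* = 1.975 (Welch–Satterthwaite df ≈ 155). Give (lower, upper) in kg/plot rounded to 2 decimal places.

(-21.35, -16.85)

Standard errors of each mean: 11/√142 = 0.9231 and 4/√36 = 0.6667.
SE(x̄₁ − x̄₂) = √(0.9231² + 0.6667²) = 1.1387 for independent samples with unequal variances.
With t* = 1.975, the margin is 1.975 × 1.1387 = 2.2489.
x̄₁ − x̄₂ = 18.4 − 37.5 = -19.1000; the interval is -19.1000 ± 2.2489 = (-21.35, -16.85).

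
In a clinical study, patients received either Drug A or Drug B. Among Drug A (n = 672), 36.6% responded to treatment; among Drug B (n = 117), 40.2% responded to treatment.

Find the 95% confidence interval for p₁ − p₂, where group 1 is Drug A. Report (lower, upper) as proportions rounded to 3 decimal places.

(-0.132, 0.060)

The two standard errors are √(0.3660×0.6340/672) = 0.01858 and √(0.4020×0.5980/117) = 0.04533.
Because the samples are independent, SE_diff = √(0.01858² + 0.04533²) = 0.04899.
Using z* = 1.960 for 95%, ME = 1.960 × 0.04899 = 0.09602.
p̂₁ − p̂₂ = -0.0360; interval -0.0360 ± 0.09602 gives (-0.132, 0.060).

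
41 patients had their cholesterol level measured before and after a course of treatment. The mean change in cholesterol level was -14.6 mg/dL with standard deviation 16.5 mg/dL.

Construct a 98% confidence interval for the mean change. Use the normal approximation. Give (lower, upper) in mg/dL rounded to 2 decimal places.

This is a matched-pairs design, so SE = s_d/√n = 16.5/√41 = 2.5769.
Margin = 2.326 × 2.5769 = 5.9939; the interval is -14.6 ± 5.9939 = (-20.59, -8.61).

(-20.59, -8.61)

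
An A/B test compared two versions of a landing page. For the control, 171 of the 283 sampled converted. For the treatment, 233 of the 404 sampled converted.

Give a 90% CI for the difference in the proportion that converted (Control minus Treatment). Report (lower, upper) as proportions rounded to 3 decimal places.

(-0.035, 0.090)

First, p̂₁ = 171/283 = 0.6042; p̂₂ = 233/404 = 0.5767.
The two standard errors are √(0.6042×0.3958/283) = 0.02907 and √(0.5767×0.4233/404) = 0.02458.
Because the samples are independent, SE_diff = √(0.02907² + 0.02458²) = 0.03807.
Using z* = 1.645 for 90%, ME = 1.645 × 0.03807 = 0.06263.
p̂₁ − p̂₂ = 0.0275; interval 0.0275 ± 0.06263 gives (-0.035, 0.090).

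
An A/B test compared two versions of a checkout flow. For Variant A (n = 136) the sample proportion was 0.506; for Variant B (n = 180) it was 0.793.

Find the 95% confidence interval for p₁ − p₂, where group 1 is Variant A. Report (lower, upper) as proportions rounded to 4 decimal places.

Each SE is √(p̂(1−p̂)/n): √(0.5060·0.4940/136) = 0.04287 and √(0.7930·0.2070/180) = 0.03020.
SE(p̂₁ − p̂₂) = √(SE₁² + SE₂²) = √(0.0018378369 + 0.00091204) = 0.05244, since the two samples are independent.
At 95% confidence z* = 1.960; margin = 1.960 × 0.05244 = 0.10278.
The difference is 0.5060 − 0.7930 = -0.2870, so the interval is -0.2870 ± 0.10278 = (-0.3898, -0.1842).

(-0.3898, -0.1842)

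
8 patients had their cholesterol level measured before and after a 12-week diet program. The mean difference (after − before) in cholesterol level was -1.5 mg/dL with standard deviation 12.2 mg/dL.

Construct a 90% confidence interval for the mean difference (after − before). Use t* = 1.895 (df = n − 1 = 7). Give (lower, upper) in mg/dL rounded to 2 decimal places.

Paired design: SE = s_d/√n = 12.2/√8 = 4.3134.
t* = 1.895; margin of error = 1.895 × 4.3134 = 8.1739.
-1.5 ± 8.1739 → (-9.67, 6.67).

(-9.67, 6.67)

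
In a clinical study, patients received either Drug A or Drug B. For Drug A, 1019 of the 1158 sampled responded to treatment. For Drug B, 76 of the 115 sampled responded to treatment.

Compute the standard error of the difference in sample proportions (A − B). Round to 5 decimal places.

First, p̂₁ = 1019/1158 = 0.8800; p̂₂ = 76/115 = 0.6609.
The two standard errors are √(0.8800×0.1200/1158) = 0.00955 and √(0.6609×0.3391/115) = 0.04415.
Because the samples are independent, SE_diff = √(0.00955² + 0.04415²) = 0.04517.

0.04517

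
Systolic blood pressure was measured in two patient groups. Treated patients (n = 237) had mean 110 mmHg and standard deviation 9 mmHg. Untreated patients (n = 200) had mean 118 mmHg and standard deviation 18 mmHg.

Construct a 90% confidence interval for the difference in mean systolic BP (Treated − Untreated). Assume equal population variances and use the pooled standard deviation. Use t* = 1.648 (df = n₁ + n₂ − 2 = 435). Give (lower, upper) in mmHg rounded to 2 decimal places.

s_p = √[((n₁−1)s₁² + (n₂−1)s₂²)/(n₁+n₂−2)] = √[(236·9² + 199·18²)/435] = 13.8624.
SE = 13.8624·√(1/237 + 1/200) = 1.3310.
With t* = 1.648, margin = 1.648 × 1.3310 = 2.1935.
x̄₁ − x̄₂ = 110 − 118 = -8.0000; interval -8.0000 ± 2.1935 = (-10.19, -5.81).

(-10.19, -5.81)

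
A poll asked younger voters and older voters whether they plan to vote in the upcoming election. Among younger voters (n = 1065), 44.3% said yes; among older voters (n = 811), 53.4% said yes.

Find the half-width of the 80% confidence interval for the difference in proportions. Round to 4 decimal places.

The two standard errors are √(0.4430×0.5570/1065) = 0.01522 and √(0.5340×0.4660/811) = 0.01752.
Because the samples are independent, SE_diff = √(0.01522² + 0.01752²) = 0.02321.
Using z* = 1.282 for 80%, ME = 1.282 × 0.02321 = 0.02976.

0.0298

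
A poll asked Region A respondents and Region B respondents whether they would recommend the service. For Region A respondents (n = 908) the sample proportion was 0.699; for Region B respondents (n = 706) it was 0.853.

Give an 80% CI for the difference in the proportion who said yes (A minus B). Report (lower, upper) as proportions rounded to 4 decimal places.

(-0.1799, -0.1281)

The two standard errors are √(0.6990×0.3010/908) = 0.01522 and √(0.8530×0.1470/706) = 0.01333.
Because the samples are independent, SE_diff = √(0.01522² + 0.01333²) = 0.02023.
Using z* = 1.282 for 80%, ME = 1.282 × 0.02023 = 0.02593.
p̂₁ − p̂₂ = -0.1540; interval -0.1540 ± 0.02593 gives (-0.1799, -0.1281).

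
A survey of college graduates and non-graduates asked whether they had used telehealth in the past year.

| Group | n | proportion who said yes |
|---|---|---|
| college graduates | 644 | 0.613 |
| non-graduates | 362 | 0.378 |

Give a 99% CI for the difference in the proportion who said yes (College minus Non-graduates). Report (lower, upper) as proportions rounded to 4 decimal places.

(0.1528, 0.3172)

The two standard errors are √(0.6130×0.3870/644) = 0.01919 and √(0.3780×0.6220/362) = 0.02549.
Because the samples are independent, SE_diff = √(0.01919² + 0.02549²) = 0.03191.
Using z* = 2.576 for 99%, ME = 2.576 × 0.03191 = 0.08220.
p̂₁ − p̂₂ = 0.2350; interval 0.2350 ± 0.08220 gives (0.1528, 0.3172).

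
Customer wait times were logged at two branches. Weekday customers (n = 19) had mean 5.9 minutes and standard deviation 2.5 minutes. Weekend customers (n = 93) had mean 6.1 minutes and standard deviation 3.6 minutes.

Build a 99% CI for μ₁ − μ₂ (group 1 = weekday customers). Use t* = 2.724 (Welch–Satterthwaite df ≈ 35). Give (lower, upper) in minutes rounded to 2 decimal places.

SE₁ = s₁/√n₁ = 2.5/√19 = 0.5735; SE₂ = 3.6/√93 = 0.3733.
Independent samples, unequal variances: SE_diff = √(SE₁² + SE₂²) = √(0.32890225 + 0.13935289) = 0.6843.
t* = 2.724, so margin of error = 2.724 × 0.6843 = 1.8640.
Difference in means = 5.9 − 6.1 = -0.2000.
-0.2000 ± 1.8640 → (-2.06, 1.66).

(-2.06, 1.66)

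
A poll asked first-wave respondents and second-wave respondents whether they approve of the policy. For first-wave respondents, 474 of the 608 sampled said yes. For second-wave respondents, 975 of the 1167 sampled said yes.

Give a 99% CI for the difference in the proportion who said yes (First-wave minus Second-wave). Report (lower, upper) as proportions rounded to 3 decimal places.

Sample proportions: 474/608 = 0.7796, 975/1167 = 0.8355.
Each SE is √(p̂(1−p̂)/n): √(0.7796·0.2204/608) = 0.01681 and √(0.8355·0.1645/1167) = 0.01085.
SE(p̂₁ − p̂₂) = √(SE₁² + SE₂²) = √(0.0002825761 + 0.0001177225) = 0.02001, since the two samples are independent.
At 99% confidence z* = 2.576; margin = 2.576 × 0.02001 = 0.05155.
The difference is 0.7796 − 0.8355 = -0.0559, so the interval is -0.0559 ± 0.05155 = (-0.107, -0.004).

(-0.107, -0.004)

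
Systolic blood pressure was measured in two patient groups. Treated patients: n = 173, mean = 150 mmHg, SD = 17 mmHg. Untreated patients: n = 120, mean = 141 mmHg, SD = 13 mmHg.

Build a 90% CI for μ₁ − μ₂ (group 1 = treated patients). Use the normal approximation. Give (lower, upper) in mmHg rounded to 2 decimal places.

Standard errors of each mean: 17/√173 = 1.2925 and 13/√120 = 1.1867.
SE(x̄₁ − x̄₂) = √(1.2925² + 1.1867²) = 1.7547 for independent samples with unequal variances.
With z* = 1.645, the margin is 1.645 × 1.7547 = 2.8865.
x̄₁ − x̄₂ = 150 − 141 = 9.0000; the interval is 9.0000 ± 2.8865 = (6.11, 11.89).

(6.11, 11.89)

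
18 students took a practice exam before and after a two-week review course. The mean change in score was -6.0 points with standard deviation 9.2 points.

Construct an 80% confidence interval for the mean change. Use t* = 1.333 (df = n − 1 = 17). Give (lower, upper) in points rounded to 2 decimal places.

(-8.89, -3.11)

This is a matched-pairs design, so SE = s_d/√n = 9.2/√18 = 2.1685.
Margin = 1.333 × 2.1685 = 2.8906; the interval is -6.0 ± 2.8906 = (-8.89, -3.11).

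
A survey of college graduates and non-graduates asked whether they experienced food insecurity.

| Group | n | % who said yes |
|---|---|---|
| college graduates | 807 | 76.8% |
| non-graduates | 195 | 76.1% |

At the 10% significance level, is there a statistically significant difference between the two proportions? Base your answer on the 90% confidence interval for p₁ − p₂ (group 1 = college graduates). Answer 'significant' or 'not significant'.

not significant

Each SE is √(p̂(1−p̂)/n): √(0.7680·0.2320/807) = 0.01486 and √(0.7610·0.2390/195) = 0.03054.
SE(p̂₁ − p̂₂) = √(SE₁² + SE₂²) = √(0.0002208196 + 0.0009326916) = 0.03396, since the two samples are independent.
At 90% confidence z* = 1.645; margin = 1.645 × 0.03396 = 0.05586.
The difference is 0.7680 − 0.7610 = 0.0070, so the interval is 0.0070 ± 0.05586 = (-0.04886, 0.06286).
The interval (-0.04886, 0.06286) contains 0, so the difference is not significant.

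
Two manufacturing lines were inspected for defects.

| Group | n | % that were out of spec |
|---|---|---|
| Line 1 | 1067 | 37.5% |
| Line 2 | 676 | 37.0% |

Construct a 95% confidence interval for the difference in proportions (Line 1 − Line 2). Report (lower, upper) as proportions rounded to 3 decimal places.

(-0.042, 0.052)

Each SE is √(p̂(1−p̂)/n): √(0.3750·0.6250/1067) = 0.01482 and √(0.3700·0.6300/676) = 0.01857.
SE(p̂₁ − p̂₂) = √(SE₁² + SE₂²) = √(0.0002196324 + 0.0003448449) = 0.02376, since the two samples are independent.
At 95% confidence z* = 1.960; margin = 1.960 × 0.02376 = 0.04657.
The difference is 0.3750 − 0.3700 = 0.0050, so the interval is 0.0050 ± 0.04657 = (-0.042, 0.052).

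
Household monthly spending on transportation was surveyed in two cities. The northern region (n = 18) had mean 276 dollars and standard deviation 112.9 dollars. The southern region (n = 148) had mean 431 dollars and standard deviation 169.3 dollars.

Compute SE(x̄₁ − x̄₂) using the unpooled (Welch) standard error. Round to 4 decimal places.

Standard errors of each mean: 112.9/√18 = 26.6108 and 169.3/√148 = 13.9164.
SE(x̄₁ − x̄₂) = √(26.6108² + 13.9164²) = 30.0300 for independent samples with unequal variances.

30.0300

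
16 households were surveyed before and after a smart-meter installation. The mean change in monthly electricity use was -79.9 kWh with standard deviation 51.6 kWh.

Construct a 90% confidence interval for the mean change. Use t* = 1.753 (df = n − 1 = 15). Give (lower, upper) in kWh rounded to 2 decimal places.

(-102.51, -57.29)

This is a matched-pairs design, so SE = s_d/√n = 51.6/√16 = 12.9000.
Margin = 1.753 × 12.9000 = 22.6137; the interval is -79.9 ± 22.6137 = (-102.51, -57.29).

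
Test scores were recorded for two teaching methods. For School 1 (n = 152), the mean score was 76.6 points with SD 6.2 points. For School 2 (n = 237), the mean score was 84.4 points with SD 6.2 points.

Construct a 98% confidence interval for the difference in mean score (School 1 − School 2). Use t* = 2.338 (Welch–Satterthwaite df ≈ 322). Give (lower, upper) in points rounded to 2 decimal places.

Standard errors of each mean: 6.2/√152 = 0.5029 and 6.2/√237 = 0.4027.
SE(x̄₁ − x̄₂) = √(0.5029² + 0.4027²) = 0.6443 for independent samples with unequal variances.
With t* = 2.338, the margin is 2.338 × 0.6443 = 1.5064.
x̄₁ − x̄₂ = 76.6 − 84.4 = -7.8000; the interval is -7.8000 ± 1.5064 = (-9.31, -6.29).

(-9.31, -6.29)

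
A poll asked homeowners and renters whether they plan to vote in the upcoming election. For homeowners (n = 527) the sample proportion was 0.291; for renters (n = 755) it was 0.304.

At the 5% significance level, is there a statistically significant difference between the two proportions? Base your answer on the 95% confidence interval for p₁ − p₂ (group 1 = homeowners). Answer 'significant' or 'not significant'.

SE₁ = √(p̂₁(1−p̂₁)/n₁) = √(0.2910·0.7090/527) = 0.01979; SE₂ = √(0.3040·0.6960/755) = 0.01674.
Independent samples: SE of the difference = √(SE₁² + SE₂²) = √(0.0003916441 + 0.0002802276) = 0.02592.
z* for 95% confidence is 1.960, so the margin of error is 1.960 × 0.02592 = 0.05080.
Point estimate p̂₁ − p̂₂ = 0.2910 − 0.3040 = -0.0130.
-0.0130 ± 0.05080 → (-0.06380, 0.03780).
The interval (-0.06380, 0.03780) contains 0, so the difference is not significant.

not significant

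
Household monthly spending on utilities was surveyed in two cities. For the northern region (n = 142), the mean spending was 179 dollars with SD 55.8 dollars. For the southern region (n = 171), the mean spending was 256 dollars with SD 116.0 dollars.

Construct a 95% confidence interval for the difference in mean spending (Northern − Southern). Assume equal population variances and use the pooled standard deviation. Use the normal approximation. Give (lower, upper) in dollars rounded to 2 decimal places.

(-97.84, -56.16)

s_p = √[((n₁−1)s₁² + (n₂−1)s₂²)/(n₁+n₂−2)] = √[(141·55.8² + 170·116.0²)/311] = 93.6324.
SE = 93.6324·√(1/142 + 1/171) = 10.6306.
With z* = 1.960, margin = 1.960 × 10.6306 = 20.8360.
x̄₁ − x̄₂ = 179 − 256 = -77.0000; interval -77.0000 ± 20.8360 = (-97.84, -56.16).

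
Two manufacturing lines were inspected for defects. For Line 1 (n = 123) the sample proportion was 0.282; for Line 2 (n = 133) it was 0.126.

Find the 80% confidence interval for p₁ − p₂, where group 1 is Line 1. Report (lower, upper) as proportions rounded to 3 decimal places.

The two standard errors are √(0.2820×0.7180/123) = 0.04057 and √(0.1260×0.8740/133) = 0.02877.
Because the samples are independent, SE_diff = √(0.04057² + 0.02877²) = 0.04974.
Using z* = 1.282 for 80%, ME = 1.282 × 0.04974 = 0.06377.
p̂₁ − p̂₂ = 0.1560; interval 0.1560 ± 0.06377 gives (0.092, 0.220).

(0.092, 0.220)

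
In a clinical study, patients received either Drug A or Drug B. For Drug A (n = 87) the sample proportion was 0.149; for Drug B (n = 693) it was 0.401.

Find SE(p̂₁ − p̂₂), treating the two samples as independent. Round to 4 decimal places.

0.0425

SE₁ = √(p̂₁(1−p̂₁)/n₁) = √(0.1490·0.8510/87) = 0.03818; SE₂ = √(0.4010·0.5990/693) = 0.01862.
Independent samples: SE of the difference = √(SE₁² + SE₂²) = √(0.0014577124 + 0.0003467044) = 0.04248.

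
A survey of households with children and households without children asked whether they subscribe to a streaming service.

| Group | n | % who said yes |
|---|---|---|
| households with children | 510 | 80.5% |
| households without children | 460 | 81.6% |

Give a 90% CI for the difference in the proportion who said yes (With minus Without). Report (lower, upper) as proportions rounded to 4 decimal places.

(-0.0524, 0.0304)

The two standard errors are √(0.8050×0.1950/510) = 0.01754 and √(0.8160×0.1840/460) = 0.01807.
Because the samples are independent, SE_diff = √(0.01754² + 0.01807²) = 0.02518.
Using z* = 1.645 for 90%, ME = 1.645 × 0.02518 = 0.04142.
p̂₁ − p̂₂ = -0.0110; interval -0.0110 ± 0.04142 gives (-0.0524, 0.0304).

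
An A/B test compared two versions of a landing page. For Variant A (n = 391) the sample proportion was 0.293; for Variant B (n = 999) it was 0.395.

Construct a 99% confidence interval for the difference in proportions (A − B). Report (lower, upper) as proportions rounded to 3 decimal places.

(-0.173, -0.031)

Each SE is √(p̂(1−p̂)/n): √(0.2930·0.7070/391) = 0.02302 and √(0.3950·0.6050/999) = 0.01547.
SE(p̂₁ − p̂₂) = √(SE₁² + SE₂²) = √(0.0005299204 + 0.0002393209) = 0.02774, since the two samples are independent.
At 99% confidence z* = 2.576; margin = 2.576 × 0.02774 = 0.07146.
The difference is 0.2930 − 0.3950 = -0.1020, so the interval is -0.1020 ± 0.07146 = (-0.173, -0.031).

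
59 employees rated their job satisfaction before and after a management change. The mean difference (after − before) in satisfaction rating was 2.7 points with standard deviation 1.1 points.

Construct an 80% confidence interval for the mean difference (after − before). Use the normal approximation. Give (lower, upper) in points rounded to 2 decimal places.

Paired design: SE = s_d/√n = 1.1/√59 = 0.1432.
z* = 1.282; margin of error = 1.282 × 0.1432 = 0.1836.
2.7 ± 0.1836 → (2.52, 2.88).

(2.52, 2.88)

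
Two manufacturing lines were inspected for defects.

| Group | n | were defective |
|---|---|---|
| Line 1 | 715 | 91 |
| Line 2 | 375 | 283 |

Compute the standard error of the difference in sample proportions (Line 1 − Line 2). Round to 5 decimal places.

0.02548

First, p̂₁ = 91/715 = 0.1273; p̂₂ = 283/375 = 0.7547.
The two standard errors are √(0.1273×0.8727/715) = 0.01247 and √(0.7547×0.2453/375) = 0.02222.
Because the samples are independent, SE_diff = √(0.01247² + 0.02222²) = 0.02548.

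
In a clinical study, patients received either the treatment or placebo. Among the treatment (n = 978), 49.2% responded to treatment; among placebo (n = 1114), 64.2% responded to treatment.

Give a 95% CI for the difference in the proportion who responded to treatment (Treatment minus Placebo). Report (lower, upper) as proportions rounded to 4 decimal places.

SE₁ = √(p̂₁(1−p̂₁)/n₁) = √(0.4920·0.5080/978) = 0.01599; SE₂ = √(0.6420·0.3580/1114) = 0.01436.
Independent samples: SE of the difference = √(SE₁² + SE₂²) = √(0.0002556801 + 0.0002062096) = 0.02149.
z* for 95% confidence is 1.960, so the margin of error is 1.960 × 0.02149 = 0.04212.
Point estimate p̂₁ − p̂₂ = 0.4920 − 0.6420 = -0.1500.
-0.1500 ± 0.04212 → (-0.1921, -0.1079).

(-0.1921, -0.1079)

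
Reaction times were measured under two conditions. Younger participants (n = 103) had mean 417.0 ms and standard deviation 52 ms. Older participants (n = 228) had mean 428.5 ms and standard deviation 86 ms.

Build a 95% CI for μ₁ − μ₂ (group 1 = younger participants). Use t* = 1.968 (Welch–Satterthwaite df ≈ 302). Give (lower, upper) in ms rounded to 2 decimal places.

(-26.58, 3.58)

SE₁ = s₁/√n₁ = 52/√103 = 5.1237; SE₂ = 86/√228 = 5.6955.
Independent samples, unequal variances: SE_diff = √(SE₁² + SE₂²) = √(26.25230169 + 32.43872025) = 7.6610.
t* = 1.968, so margin of error = 1.968 × 7.6610 = 15.0768.
Difference in means = 417.0 − 428.5 = -11.5000.
-11.5000 ± 15.0768 → (-26.58, 3.58).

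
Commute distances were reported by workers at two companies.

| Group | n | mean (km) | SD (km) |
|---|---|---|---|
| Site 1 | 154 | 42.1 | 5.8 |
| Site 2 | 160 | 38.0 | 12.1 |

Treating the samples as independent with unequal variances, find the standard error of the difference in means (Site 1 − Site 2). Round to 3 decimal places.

Per-group SEs: s₁/√n₁ = 5.8/√154 = 0.4674, s₂/√n₂ = 12.1/√160 = 0.9566.
Unpooled SE of the difference: √(0.21846276 + 0.91508356) = 1.0647.

1.065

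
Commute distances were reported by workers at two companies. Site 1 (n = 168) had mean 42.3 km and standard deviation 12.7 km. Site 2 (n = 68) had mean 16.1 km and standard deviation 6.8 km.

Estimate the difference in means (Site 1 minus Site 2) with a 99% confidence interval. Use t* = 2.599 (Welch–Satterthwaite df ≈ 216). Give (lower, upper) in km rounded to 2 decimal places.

(22.87, 29.53)

Per-group SEs: s₁/√n₁ = 12.7/√168 = 0.9798, s₂/√n₂ = 6.8/√68 = 0.8246.
Unpooled SE of the difference: √(0.96000804 + 0.67996516) = 1.2806.
Margin of error = t* · SE = 2.599 × 1.2806 = 3.3283.
x̄₁ − x̄₂ = 42.3 − 16.1 = 26.2000.
CI: 26.2000 ± 3.3283 = (22.87, 29.53).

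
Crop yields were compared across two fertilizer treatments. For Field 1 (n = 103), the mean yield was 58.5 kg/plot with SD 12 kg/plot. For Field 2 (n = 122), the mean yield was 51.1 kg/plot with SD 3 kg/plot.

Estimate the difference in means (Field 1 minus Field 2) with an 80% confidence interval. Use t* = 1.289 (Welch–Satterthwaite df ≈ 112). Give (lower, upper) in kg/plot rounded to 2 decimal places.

(5.84, 8.96)

Standard errors of each mean: 12/√103 = 1.1824 and 3/√122 = 0.2716.
SE(x̄₁ − x̄₂) = √(1.1824² + 0.2716²) = 1.2132 for independent samples with unequal variances.
With t* = 1.289, the margin is 1.289 × 1.2132 = 1.5638.
x̄₁ − x̄₂ = 58.5 − 51.1 = 7.4000; the interval is 7.4000 ± 1.5638 = (5.84, 8.96).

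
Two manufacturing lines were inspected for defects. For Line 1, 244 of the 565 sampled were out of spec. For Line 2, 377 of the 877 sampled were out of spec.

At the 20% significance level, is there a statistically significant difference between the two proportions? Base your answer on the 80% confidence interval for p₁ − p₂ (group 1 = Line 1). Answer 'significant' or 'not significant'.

First, p̂₁ = 244/565 = 0.4319; p̂₂ = 377/877 = 0.4299.
The two standard errors are √(0.4319×0.5681/565) = 0.02084 and √(0.4299×0.5701/877) = 0.01672.
Because the samples are independent, SE_diff = √(0.02084² + 0.01672²) = 0.02672.
Using z* = 1.282 for 80%, ME = 1.282 × 0.02672 = 0.03426.
p̂₁ − p̂₂ = 0.0020; interval 0.0020 ± 0.03426 gives (-0.03226, 0.03626).
The interval (-0.03226, 0.03626) contains 0, so the difference is not significant.

not significant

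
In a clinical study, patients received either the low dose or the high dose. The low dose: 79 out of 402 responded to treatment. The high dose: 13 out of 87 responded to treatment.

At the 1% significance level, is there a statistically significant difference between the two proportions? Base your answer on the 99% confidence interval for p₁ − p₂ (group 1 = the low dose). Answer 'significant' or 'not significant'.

not significant

p̂₁ = 79/402 = 0.1965 and p̂₂ = 13/87 = 0.1494.
SE₁ = √(p̂₁(1−p̂₁)/n₁) = √(0.1965·0.8035/402) = 0.01982; SE₂ = √(0.1494·0.8506/87) = 0.03822.
Independent samples: SE of the difference = √(SE₁² + SE₂²) = √(0.0003928324 + 0.0014607684) = 0.04305.
z* for 99% confidence is 2.576, so the margin of error is 2.576 × 0.04305 = 0.11090.
Point estimate p̂₁ − p̂₂ = 0.1965 − 0.1494 = 0.0471.
0.0471 ± 0.11090 → (-0.06380, 0.15800).
The interval (-0.06380, 0.15800) contains 0, so the difference is not significant.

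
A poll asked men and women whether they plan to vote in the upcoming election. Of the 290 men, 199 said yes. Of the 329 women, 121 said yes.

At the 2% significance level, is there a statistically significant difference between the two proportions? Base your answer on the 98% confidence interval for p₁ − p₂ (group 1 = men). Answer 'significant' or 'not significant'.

significant

Sample proportions: 199/290 = 0.6862, 121/329 = 0.3678.
Each SE is √(p̂(1−p̂)/n): √(0.6862·0.3138/290) = 0.02725 and √(0.3678·0.6322/329) = 0.02658.
SE(p̂₁ − p̂₂) = √(SE₁² + SE₂²) = √(0.0007425625 + 0.0007064964) = 0.03807, since the two samples are independent.
At 98% confidence z* = 2.326; margin = 2.326 × 0.03807 = 0.08855.
The difference is 0.6862 − 0.3678 = 0.3184, so the interval is 0.3184 ± 0.08855 = (0.22985, 0.40695).
The interval (0.22985, 0.40695) does not contain 0, so the difference is significant.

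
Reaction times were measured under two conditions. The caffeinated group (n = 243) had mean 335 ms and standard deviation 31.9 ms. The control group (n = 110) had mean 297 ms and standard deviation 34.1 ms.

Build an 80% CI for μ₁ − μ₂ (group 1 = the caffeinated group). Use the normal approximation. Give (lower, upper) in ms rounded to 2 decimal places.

SE₁ = s₁/√n₁ = 31.9/√243 = 2.0464; SE₂ = 34.1/√110 = 3.2513.
Independent samples, unequal variances: SE_diff = √(SE₁² + SE₂²) = √(4.18775296 + 10.57095169) = 3.8417.
z* = 1.282, so margin of error = 1.282 × 3.8417 = 4.9251.
Difference in means = 335 − 297 = 38.0000.
38.0000 ± 4.9251 → (33.07, 42.93).

(33.07, 42.93)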